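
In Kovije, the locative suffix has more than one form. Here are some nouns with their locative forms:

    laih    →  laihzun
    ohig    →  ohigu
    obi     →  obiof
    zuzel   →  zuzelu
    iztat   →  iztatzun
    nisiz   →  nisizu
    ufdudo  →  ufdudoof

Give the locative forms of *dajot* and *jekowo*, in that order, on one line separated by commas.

dajotzun, jekowoof

The suffix is conditioned by the final sound: -zun when the stem ends in a voiceless consonant (*laih*, *iztat*); -u when the stem ends in a voiced consonant (*ohig*, *zuzel*, *nisiz*); -of when the stem ends in a vowel (*obi*, *ufdudo*).
Since the final sound of *dajot* is /t/ (a voiceless consonant), it takes -zun, giving *dajotzun*.
*jekowo*: final sound = /o/, a vowel → -of → *jekowoof*.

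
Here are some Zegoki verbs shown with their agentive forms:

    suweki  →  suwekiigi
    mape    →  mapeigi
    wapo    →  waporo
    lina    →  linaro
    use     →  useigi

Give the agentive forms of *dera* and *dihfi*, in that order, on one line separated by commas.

deraro, dihfiigi

The pattern is front/back vowel harmony: -igi when the last vowel of the stem is a front vowel (*suweki*, *mape*, *use*); -ro when the last vowel of the stem is a back vowel (*wapo*, *lina*).
*dera* — last vowel /a/ (a back vowel) → -ro → *deraro*.
The last vowel of *dihfi* is /i/, which is a front vowel, so the suffix is -igi, giving *dihfiigi*.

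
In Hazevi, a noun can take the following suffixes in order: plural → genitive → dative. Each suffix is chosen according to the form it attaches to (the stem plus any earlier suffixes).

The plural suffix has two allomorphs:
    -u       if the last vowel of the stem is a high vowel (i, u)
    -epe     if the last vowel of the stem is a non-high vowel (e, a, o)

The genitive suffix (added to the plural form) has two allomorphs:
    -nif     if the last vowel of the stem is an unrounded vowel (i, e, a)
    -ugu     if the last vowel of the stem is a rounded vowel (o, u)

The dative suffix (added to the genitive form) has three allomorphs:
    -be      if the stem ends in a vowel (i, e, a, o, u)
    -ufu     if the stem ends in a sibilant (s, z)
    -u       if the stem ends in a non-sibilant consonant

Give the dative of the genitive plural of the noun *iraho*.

Since the last vowel of *iraho* is /o/ (a non-high vowel), it takes -epe, giving *irahoepe*.
The last vowel of the plural form *irahoepe* is /e/, which is an unrounded vowel, so the genitive suffix is -nif, giving *irahoepenif*.
The genitive form *irahoepenif* — final sound /f/ (a non-sibilant consonant) → -u → *irahoepenifu*.

irahoepenifu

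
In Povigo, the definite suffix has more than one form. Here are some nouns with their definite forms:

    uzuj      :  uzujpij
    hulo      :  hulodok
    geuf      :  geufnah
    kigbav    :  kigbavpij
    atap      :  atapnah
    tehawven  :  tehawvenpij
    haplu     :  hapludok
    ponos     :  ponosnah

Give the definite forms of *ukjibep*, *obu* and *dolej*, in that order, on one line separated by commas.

ukjibepnah, obudok, dolejpij

The suffix is conditioned by the final sound: -nah when the stem ends in a voiceless consonant (*geuf*, *atap*, *ponos*); -pij when the stem ends in a voiced consonant (*uzuj*, *kigbav*, *tehawven*); -dok when the stem ends in a vowel (*hulo*, *haplu*).
*ukjibep*: final sound = /p/, a voiceless consonant → -nah → *ukjibepnah*.
*obu*: final sound = /u/, a vowel → -dok → *obudok*.
*dolej* — final sound /j/ (a voiced consonant) → -pij → *dolejpij*.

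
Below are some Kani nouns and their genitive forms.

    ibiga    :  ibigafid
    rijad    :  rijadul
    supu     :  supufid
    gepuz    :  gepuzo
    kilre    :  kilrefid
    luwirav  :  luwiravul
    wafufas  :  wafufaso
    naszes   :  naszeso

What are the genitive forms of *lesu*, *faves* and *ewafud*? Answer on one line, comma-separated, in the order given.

lesufid, faveso, ewafudul

The pattern is sibilance of the final sound: -o when the stem ends in a sibilant (*gepuz*, *wafufas*, *naszes*); -ul when the stem ends in a non-sibilant consonant (*rijad*, *luwirav*); -fid when the stem ends in a vowel (*ibiga*, *supu*, *kilre*).
Since the final sound of *lesu* is /u/ (a vowel), it takes -fid, giving *lesufid*.
*faves* — final sound /s/ (a sibilant) → -o → *faveso*.
The final sound of *ewafud* is /d/, which is a non-sibilant consonant, so the suffix is -ul, giving *ewafudul*.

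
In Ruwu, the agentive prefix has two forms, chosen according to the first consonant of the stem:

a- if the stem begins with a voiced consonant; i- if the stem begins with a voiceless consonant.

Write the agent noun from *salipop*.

isalipop

*salipop* — first consonant /s/ (voiceless) → i- → *isalipop*.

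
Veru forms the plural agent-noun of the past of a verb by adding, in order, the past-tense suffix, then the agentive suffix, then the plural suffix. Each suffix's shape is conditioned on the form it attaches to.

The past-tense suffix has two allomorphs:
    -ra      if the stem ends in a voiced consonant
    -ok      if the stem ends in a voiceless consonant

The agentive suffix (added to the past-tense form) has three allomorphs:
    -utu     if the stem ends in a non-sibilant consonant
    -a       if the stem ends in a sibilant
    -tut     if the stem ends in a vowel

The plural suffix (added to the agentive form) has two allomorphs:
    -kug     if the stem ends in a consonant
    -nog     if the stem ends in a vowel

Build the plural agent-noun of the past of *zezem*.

Since the final consonant of *zezem* is /m/ (voiced), it takes -ra, giving *zezemra*.
The final sound of the past-tense form *zezemra* is /a/, which is a vowel, so the agentive suffix is -tut, giving *zezemratut*.
The agentive form *zezemratut*: final sound = /t/, a consonant → -kug → *zezemratutkug*.

zezemratutkug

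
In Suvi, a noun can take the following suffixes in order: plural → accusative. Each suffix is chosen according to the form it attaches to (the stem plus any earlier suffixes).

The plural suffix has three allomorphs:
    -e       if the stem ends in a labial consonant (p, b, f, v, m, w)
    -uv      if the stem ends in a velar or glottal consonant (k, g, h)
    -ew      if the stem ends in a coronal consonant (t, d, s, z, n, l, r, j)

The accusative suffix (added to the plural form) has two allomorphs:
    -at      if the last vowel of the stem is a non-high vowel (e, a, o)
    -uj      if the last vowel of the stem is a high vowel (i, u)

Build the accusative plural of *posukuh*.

Since the final consonant of *posukuh* is /h/ (velar/glottal), it takes -uv, giving *posukuhuv*.
The plural form *posukuhuv*: last vowel = /u/, a high vowel → -uj → *posukuhuvuj*.

posukuhuvuj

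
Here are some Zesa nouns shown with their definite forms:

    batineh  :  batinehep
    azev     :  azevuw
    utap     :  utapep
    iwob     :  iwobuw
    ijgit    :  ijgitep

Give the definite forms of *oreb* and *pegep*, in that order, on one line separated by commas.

orebuw, pegepep

Looking at the final consonant of each stem: -ep when the stem ends in a voiceless consonant (*batineh*, *utap*, *ijgit*); -uw when the stem ends in a voiced consonant (*azev*, *iwob*).
Since the final consonant of *oreb* is /b/ (voiced), it takes -uw, giving *orebuw*.
Since the final consonant of *pegep* is /p/ (voiceless), it takes -ep, giving *pegepep*.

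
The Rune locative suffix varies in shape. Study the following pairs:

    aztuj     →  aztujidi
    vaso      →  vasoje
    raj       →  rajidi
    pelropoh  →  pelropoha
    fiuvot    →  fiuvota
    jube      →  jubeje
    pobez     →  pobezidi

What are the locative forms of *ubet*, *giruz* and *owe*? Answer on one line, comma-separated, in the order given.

Looking at the final sound of each stem: -a when the stem ends in a voiceless consonant (*pelropoh*, *fiuvot*); -idi when the stem ends in a voiced consonant (*aztuj*, *raj*, *pobez*); -je when the stem ends in a vowel (*vaso*, *jube*).
Since the final sound of *ubet* is /t/ (a voiceless consonant), it takes -a, giving *ubeta*.
The final sound of *giruz* is /z/, which is a voiced consonant, so the suffix is -idi, giving *giruzidi*.
*owe*: final sound = /e/, a vowel → -je → *oweje*.

ubeta, giruzidi, oweje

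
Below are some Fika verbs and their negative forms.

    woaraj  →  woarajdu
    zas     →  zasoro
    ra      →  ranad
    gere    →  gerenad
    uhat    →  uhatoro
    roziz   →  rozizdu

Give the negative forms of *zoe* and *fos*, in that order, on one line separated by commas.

zoenad, fosoro

The suffix is conditioned by the final sound: -oro when the stem ends in a voiceless consonant (*zas*, *uhat*); -du when the stem ends in a voiced consonant (*woaraj*, *roziz*); -nad when the stem ends in a vowel (*ra*, *gere*).
The final sound of *zoe* is /e/, which is a vowel, so the suffix is -nad, giving *zoenad*.
*fos*: final sound = /s/, a voiceless consonant → -oro → *fosoro*.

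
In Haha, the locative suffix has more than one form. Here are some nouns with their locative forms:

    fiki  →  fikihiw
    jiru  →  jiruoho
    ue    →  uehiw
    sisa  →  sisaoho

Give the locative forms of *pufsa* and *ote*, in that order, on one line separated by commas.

The alternation tracks the last vowel of the stem — -hiw when the last vowel of the stem is a front vowel (*fiki*, *ue*); -oho when the last vowel of the stem is a back vowel (*jiru*, *sisa*).
*pufsa*: last vowel = /a/, a back vowel → -oho → *pufsaoho*.
*ote* — last vowel /e/ (a front vowel) → -hiw → *otehiw*.

pufsaoho, otehiw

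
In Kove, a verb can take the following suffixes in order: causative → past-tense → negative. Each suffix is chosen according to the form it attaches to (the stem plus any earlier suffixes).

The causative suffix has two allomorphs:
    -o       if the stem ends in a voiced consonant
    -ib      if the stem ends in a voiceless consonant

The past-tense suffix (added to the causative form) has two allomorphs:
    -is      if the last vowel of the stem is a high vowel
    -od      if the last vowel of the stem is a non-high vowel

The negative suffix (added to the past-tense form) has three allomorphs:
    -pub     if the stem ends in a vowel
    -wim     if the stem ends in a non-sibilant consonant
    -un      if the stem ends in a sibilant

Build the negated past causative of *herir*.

Since the final consonant of *herir* is /r/ (voiced), it takes -o, giving *heriro*.
The last vowel of the causative form *heriro* is /o/, which is a non-high vowel, so the past-tense suffix is -od, giving *herirood*.
The past-tense form *herirood*: final sound = /d/, a non-sibilant consonant → -wim → *heriroodwim*.

heriroodwim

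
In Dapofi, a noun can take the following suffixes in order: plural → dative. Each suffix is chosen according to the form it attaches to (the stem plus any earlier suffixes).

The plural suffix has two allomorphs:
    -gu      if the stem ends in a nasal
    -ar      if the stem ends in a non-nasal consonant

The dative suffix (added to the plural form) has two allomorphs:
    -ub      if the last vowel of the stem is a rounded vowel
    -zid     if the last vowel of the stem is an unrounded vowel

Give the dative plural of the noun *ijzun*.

ijzunguub

Since the final consonant of *ijzun* is /n/ (a nasal), it takes -gu, giving *ijzungu*.
The plural form *ijzungu*: last vowel = /u/, a rounded vowel → -ub → *ijzunguub*.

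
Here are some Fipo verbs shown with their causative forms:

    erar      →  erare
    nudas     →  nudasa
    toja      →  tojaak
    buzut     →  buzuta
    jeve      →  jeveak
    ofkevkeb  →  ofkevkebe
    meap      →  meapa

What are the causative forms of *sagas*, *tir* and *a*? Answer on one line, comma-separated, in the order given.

Looking at the final sound of each stem: -a when the stem ends in a voiceless consonant (*nudas*, *buzut*, *meap*); -e when the stem ends in a voiced consonant (*erar*, *ofkevkeb*); -ak when the stem ends in a vowel (*toja*, *jeve*).
The final sound of *sagas* is /s/, which is a voiceless consonant, so the suffix is -a, giving *sagasa*.
*tir*: final sound = /r/, a voiced consonant → -e → *tire*.
*a* — final sound /a/ (a vowel) → -ak → *aak*.

sagasa, tire, aak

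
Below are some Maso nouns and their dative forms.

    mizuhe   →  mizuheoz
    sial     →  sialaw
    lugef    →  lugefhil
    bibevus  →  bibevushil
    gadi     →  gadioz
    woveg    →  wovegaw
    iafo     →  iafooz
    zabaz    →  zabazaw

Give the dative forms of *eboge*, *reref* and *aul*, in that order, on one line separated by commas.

The suffix is conditioned by the final sound: -hil when the stem ends in a voiceless consonant (*lugef*, *bibevus*); -aw when the stem ends in a voiced consonant (*sial*, *woveg*, *zabaz*); -oz when the stem ends in a vowel (*mizuhe*, *gadi*, *iafo*).
*eboge* — final sound /e/ (a vowel) → -oz → *ebogeoz*.
*reref*: final sound = /f/, a voiceless consonant → -hil → *rerefhil*.
*aul* — final sound /l/ (a voiced consonant) → -aw → *aulaw*.

ebogeoz, rerefhil, aulaw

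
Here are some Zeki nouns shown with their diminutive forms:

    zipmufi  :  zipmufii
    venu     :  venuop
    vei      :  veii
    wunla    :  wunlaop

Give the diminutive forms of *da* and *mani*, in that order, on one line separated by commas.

daop, manii

The pattern is front/back vowel harmony: -i when the last vowel of the stem is a front vowel (*zipmufi*, *vei*); -op when the last vowel of the stem is a back vowel (*venu*, *wunla*).
*da* — last vowel /a/ (a back vowel) → -op → *daop*.
*mani* — last vowel /i/ (a front vowel) → -i → *manii*.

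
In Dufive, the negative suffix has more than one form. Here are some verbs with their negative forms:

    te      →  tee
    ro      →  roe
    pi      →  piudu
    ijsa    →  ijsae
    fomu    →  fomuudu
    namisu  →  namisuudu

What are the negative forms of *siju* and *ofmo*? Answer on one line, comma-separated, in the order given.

sijuudu, ofmoe

Looking at the last vowel of each stem: -udu when the last vowel of the stem is a high vowel (*pi*, *fomu*, *namisu*); -e when the last vowel of the stem is a non-high vowel (*te*, *ro*, *ijsa*).
*siju* — last vowel /u/ (a high vowel) → -udu → *sijuudu*.
Since the last vowel of *ofmo* is /o/ (a non-high vowel), it takes -e, giving *ofmoe*.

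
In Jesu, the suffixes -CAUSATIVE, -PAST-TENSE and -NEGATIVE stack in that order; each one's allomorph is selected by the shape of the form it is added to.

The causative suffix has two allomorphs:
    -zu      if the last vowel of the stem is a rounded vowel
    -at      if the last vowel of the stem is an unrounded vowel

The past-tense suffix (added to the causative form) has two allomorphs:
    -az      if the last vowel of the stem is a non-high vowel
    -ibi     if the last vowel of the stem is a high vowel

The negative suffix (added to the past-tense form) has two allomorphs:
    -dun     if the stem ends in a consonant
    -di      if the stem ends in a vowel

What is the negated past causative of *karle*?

*karle*: last vowel = /e/, an unrounded vowel → -at → *karleat*.
The last vowel of the causative form *karleat* is /a/, which is a non-high vowel, so the past-tense suffix is -az, giving *karleataz*.
The past-tense form *karleataz*: final sound = /z/, a consonant → -dun → *karleatazdun*.

karleatazdun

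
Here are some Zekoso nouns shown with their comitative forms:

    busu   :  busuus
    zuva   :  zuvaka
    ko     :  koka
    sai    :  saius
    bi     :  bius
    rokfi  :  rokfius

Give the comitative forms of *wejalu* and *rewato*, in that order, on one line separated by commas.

The pattern is height harmony: -us when the last vowel of the stem is a high vowel (*busu*, *sai*, *bi*, *rokfi*); -ka when the last vowel of the stem is a non-high vowel (*zuva*, *ko*).
Since the last vowel of *wejalu* is /u/ (a high vowel), it takes -us, giving *wejaluus*.
The last vowel of *rewato* is /o/, which is a non-high vowel, so the suffix is -ka, giving *rewatoka*.

wejaluus, rewatoka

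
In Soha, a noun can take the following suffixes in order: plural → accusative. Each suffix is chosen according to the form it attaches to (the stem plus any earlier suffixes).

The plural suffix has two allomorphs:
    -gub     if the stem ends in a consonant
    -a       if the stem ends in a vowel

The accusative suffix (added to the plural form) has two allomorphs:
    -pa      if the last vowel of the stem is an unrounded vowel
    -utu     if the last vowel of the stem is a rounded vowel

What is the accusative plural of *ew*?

ewgubutu

*ew*: final sound = /w/, a consonant → -gub → *ewgub*.
Since the last vowel of the plural form *ewgub* is /u/ (a rounded vowel), it takes -utu, giving *ewgubutu*.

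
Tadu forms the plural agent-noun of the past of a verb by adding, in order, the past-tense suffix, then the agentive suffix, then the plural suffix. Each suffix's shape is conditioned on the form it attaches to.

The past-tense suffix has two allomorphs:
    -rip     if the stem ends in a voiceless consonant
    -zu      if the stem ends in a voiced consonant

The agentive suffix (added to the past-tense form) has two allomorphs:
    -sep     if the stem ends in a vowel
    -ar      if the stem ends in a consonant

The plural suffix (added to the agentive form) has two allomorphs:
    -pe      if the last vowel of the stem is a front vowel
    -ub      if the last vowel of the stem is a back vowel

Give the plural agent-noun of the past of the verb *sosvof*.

sosvofriparub

*sosvof* — final consonant /f/ (voiceless) → -rip → *sosvofrip*.
The past-tense form *sosvofrip*: final sound = /p/, a consonant → -ar → *sosvofripar*.
Since the last vowel of the agentive form *sosvofripar* is /a/ (a back vowel), it takes -ub, giving *sosvofriparub*.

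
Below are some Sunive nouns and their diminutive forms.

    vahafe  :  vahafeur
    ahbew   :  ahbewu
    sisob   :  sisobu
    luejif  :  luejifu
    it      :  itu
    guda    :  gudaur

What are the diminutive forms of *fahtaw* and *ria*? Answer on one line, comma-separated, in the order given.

Looking at the final sound of each stem: -u when the stem ends in a consonant (*ahbew*, *sisob*, *luejif*, *it*); -ur when the stem ends in a vowel (*vahafe*, *guda*).
*fahtaw* — final sound /w/ (a consonant) → -u → *fahtawu*.
*ria* — final sound /a/ (a vowel) → -ur → *riaur*.

fahtawu, riaur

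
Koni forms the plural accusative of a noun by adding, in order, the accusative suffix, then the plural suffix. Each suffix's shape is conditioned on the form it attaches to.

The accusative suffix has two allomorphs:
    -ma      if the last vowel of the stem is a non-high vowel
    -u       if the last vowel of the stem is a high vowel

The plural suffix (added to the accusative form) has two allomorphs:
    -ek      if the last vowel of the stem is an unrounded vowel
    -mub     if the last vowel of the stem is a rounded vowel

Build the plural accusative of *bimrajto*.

bimrajtomaek

The last vowel of *bimrajto* is /o/, which is a non-high vowel, so the accusative suffix is -ma, giving *bimrajtoma*.
The last vowel of the accusative form *bimrajtoma* is /a/, which is an unrounded vowel, so the plural suffix is -ek, giving *bimrajtomaek*.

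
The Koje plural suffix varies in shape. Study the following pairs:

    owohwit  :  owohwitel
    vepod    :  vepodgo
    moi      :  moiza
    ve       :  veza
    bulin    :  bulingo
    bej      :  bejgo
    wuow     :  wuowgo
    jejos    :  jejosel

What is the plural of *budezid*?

budezidgo

The suffix is conditioned by the final sound: -el when the stem ends in a voiceless consonant (*owohwit*, *jejos*); -go when the stem ends in a voiced consonant (*vepod*, *bulin*, *bej*, *wuow*); -za when the stem ends in a vowel (*moi*, *ve*).
*budezid* — final sound /d/ (a voiced consonant) → -go → *budezidgo*.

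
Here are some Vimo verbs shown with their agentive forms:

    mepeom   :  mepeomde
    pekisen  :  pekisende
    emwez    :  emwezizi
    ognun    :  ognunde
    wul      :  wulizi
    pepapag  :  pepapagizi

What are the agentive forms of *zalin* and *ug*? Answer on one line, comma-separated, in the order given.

zalinde, ugizi

The alternation tracks the final consonant of the stem — -de when the stem ends in a nasal (*mepeom*, *pekisen*, *ognun*); -izi when the stem ends in a non-nasal consonant (*emwez*, *wul*, *pepapag*).
The final consonant of *zalin* is /n/, which is a nasal, so the suffix is -de, giving *zalinde*.
Since the final consonant of *ug* is /g/ (non-nasal), it takes -izi, giving *ugizi*.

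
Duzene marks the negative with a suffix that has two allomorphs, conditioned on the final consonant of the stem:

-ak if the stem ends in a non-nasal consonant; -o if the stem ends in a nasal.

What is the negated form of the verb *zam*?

zamo

The final consonant of *zam* is /m/, which is a nasal, so the suffix is -o, giving *zamo*.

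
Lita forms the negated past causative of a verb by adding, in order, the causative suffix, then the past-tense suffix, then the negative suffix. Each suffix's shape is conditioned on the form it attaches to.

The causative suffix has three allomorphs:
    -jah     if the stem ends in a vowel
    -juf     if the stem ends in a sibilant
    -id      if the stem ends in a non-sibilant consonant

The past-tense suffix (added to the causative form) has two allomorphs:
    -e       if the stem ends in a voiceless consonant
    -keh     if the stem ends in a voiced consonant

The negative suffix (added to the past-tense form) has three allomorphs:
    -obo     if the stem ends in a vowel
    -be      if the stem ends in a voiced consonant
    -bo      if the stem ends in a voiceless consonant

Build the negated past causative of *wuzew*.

wuzewidkehbo

*wuzew* — final sound /w/ (a non-sibilant consonant) → -id → *wuzewid*.
The causative form *wuzewid*: final consonant = /d/, voiced → -keh → *wuzewidkeh*.
The final sound of the past-tense form *wuzewidkeh* is /h/, which is a voiceless consonant, so the negative suffix is -bo, giving *wuzewidkehbo*.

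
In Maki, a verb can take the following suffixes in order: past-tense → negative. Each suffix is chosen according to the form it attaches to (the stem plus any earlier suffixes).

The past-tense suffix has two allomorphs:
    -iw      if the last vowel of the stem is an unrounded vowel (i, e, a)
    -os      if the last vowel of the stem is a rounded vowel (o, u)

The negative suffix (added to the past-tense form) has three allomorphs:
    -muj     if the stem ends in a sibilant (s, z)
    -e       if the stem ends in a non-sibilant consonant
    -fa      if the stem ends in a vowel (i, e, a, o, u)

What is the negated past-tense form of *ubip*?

ubipiwe

*ubip*: last vowel = /i/, an unrounded vowel → -iw → *ubipiw*.
The final sound of the past-tense form *ubipiw* is /w/, which is a non-sibilant consonant, so the negative suffix is -e, giving *ubipiwe*.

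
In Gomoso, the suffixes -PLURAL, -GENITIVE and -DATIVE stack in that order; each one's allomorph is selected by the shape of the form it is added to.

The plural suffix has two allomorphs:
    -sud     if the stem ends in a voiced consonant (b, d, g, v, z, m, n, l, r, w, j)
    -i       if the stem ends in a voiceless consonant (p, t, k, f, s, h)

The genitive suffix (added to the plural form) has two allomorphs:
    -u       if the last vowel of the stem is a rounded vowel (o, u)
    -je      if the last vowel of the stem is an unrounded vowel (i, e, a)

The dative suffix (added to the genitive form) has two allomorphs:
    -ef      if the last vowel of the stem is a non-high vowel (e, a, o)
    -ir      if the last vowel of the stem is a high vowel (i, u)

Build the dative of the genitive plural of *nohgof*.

*nohgof*: final consonant = /f/, voiceless → -i → *nohgofi*.
Since the last vowel of the plural form *nohgofi* is /i/ (an unrounded vowel), it takes -je, giving *nohgofije*.
The genitive form *nohgofije* — last vowel /e/ (a non-high vowel) → -ef → *nohgofijeef*.

nohgofijeef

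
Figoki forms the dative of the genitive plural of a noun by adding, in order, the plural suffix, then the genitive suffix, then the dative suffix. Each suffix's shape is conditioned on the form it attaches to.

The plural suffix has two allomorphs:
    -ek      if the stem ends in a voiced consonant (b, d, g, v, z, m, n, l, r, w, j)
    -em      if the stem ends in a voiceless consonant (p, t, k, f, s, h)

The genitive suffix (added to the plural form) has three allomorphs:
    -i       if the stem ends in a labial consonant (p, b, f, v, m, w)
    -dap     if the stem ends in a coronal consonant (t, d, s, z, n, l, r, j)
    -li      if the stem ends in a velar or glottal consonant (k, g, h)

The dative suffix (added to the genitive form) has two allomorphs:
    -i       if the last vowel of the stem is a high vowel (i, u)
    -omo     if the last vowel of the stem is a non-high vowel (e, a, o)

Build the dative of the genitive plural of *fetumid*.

fetumideklii

The final consonant of *fetumid* is /d/, which is voiced, so the plural suffix is -ek, giving *fetumidek*.
Since the final consonant of the plural form *fetumidek* is /k/ (velar/glottal), it takes -li, giving *fetumidekli*.
The genitive form *fetumidekli*: last vowel = /i/, a high vowel → -i → *fetumideklii*.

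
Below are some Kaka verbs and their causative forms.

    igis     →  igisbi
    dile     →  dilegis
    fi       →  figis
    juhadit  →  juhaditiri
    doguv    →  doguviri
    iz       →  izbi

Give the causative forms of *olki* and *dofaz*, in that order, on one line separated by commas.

olkigis, dofazbi

The alternation tracks the final sound of the stem — -bi when the stem ends in a sibilant (*igis*, *iz*); -iri when the stem ends in a non-sibilant consonant (*juhadit*, *doguv*); -gis when the stem ends in a vowel (*dile*, *fi*).
The final sound of *olki* is /i/, which is a vowel, so the suffix is -gis, giving *olkigis*.
*dofaz* — final sound /z/ (a sibilant) → -bi → *dofazbi*.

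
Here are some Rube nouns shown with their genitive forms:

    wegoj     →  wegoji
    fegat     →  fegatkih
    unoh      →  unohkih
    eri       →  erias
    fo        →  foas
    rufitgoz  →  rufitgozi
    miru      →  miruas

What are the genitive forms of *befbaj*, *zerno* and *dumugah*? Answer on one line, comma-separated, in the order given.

befbaji, zernoas, dumugahkih

The suffix is conditioned by the final sound: -kih when the stem ends in a voiceless consonant (*fegat*, *unoh*); -i when the stem ends in a voiced consonant (*wegoj*, *rufitgoz*); -as when the stem ends in a vowel (*eri*, *fo*, *miru*).
*befbaj* — final sound /j/ (a voiced consonant) → -i → *befbaji*.
The final sound of *zerno* is /o/, which is a vowel, so the suffix is -as, giving *zernoas*.
Since the final sound of *dumugah* is /h/ (a voiceless consonant), it takes -kih, giving *dumugahkih*.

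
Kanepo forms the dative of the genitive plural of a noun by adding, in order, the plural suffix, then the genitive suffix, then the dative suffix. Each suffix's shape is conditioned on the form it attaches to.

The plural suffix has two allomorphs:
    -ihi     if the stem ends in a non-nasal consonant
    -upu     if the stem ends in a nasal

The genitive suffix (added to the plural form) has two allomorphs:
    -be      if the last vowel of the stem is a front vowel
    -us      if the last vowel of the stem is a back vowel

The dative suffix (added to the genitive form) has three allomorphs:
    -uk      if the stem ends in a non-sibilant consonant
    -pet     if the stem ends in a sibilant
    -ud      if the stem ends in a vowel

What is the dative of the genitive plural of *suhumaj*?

suhumajihibeud

*suhumaj*: final consonant = /j/, non-nasal → -ihi → *suhumajihi*.
The last vowel of the plural form *suhumajihi* is /i/, which is a front vowel, so the genitive suffix is -be, giving *suhumajihibe*.
The genitive form *suhumajihibe*: final sound = /e/, a vowel → -ud → *suhumajihibeud*.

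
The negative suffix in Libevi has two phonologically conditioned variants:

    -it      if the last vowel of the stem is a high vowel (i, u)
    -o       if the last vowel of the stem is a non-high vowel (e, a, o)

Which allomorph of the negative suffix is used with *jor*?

*jor*: last vowel = /o/, a non-high vowel → -o.

-o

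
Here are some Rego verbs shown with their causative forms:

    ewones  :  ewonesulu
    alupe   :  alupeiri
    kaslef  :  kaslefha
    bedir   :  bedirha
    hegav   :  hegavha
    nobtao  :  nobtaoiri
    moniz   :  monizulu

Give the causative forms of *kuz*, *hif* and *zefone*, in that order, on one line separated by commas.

The pattern is sibilance of the final sound: -ulu when the stem ends in a sibilant (*ewones*, *moniz*); -ha when the stem ends in a non-sibilant consonant (*kaslef*, *bedir*, *hegav*); -iri when the stem ends in a vowel (*alupe*, *nobtao*).
*kuz*: final sound = /z/, a sibilant → -ulu → *kuzulu*.
*hif* — final sound /f/ (a non-sibilant consonant) → -ha → *hifha*.
*zefone*: final sound = /e/, a vowel → -iri → *zefoneiri*.

kuzulu, hifha, zefoneiri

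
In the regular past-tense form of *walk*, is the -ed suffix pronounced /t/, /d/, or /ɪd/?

/t/

The stem *walk* ends in a voiceless consonant other than /t/.
The -ed suffix is realized as /ɪd/ after /t, d/; as /t/ after other voiceless consonants; and as /d/ after other voiced sounds.
So -ed on *walk* is pronounced /t/.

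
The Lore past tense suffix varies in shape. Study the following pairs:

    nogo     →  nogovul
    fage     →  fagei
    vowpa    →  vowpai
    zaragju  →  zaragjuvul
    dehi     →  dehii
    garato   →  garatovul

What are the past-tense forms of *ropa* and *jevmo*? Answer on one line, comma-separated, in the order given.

The pattern is rounding harmony: -vul when the last vowel of the stem is a rounded vowel (*nogo*, *zaragju*, *garato*); -i when the last vowel of the stem is an unrounded vowel (*fage*, *vowpa*, *dehi*).
The last vowel of *ropa* is /a/, which is an unrounded vowel, so the suffix is -i, giving *ropai*.
*jevmo* — last vowel /o/ (a rounded vowel) → -vul → *jevmovul*.

ropai, jevmovul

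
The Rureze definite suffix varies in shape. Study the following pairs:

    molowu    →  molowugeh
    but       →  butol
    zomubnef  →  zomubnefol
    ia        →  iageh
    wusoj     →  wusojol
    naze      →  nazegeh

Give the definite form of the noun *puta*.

Looking at the final sound of each stem: -ol when the stem ends in a consonant (*but*, *zomubnef*, *wusoj*); -geh when the stem ends in a vowel (*molowu*, *ia*, *naze*).
The final sound of *puta* is /a/, which is a vowel, so the suffix is -geh, giving *putageh*.

putageh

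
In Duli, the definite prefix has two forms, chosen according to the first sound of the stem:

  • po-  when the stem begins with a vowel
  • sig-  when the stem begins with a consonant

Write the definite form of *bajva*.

sigbajva

The first sound of *bajva* is /b/, which is a consonant, so the prefix is sig-, giving *sigbajva*.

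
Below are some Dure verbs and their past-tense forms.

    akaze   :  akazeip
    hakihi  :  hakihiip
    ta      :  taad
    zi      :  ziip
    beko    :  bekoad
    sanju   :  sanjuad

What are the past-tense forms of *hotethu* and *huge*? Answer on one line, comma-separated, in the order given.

hotethuad, hugeip

The alternation tracks the last vowel of the stem — -ip when the last vowel of the stem is a front vowel (*akaze*, *hakihi*, *zi*); -ad when the last vowel of the stem is a back vowel (*ta*, *beko*, *sanju*).
*hotethu* — last vowel /u/ (a back vowel) → -ad → *hotethuad*.
The last vowel of *huge* is /e/, which is a front vowel, so the suffix is -ip, giving *hugeip*.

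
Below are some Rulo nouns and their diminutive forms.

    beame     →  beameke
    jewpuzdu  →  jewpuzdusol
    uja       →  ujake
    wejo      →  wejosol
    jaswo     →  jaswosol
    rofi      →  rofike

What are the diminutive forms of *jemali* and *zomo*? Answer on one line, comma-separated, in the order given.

Looking at the last vowel of each stem: -sol when the last vowel of the stem is a rounded vowel (*jewpuzdu*, *wejo*, *jaswo*); -ke when the last vowel of the stem is an unrounded vowel (*beame*, *uja*, *rofi*).
*jemali*: last vowel = /i/, an unrounded vowel → -ke → *jemalike*.
Since the last vowel of *zomo* is /o/ (a rounded vowel), it takes -sol, giving *zomosol*.

jemalike, zomosol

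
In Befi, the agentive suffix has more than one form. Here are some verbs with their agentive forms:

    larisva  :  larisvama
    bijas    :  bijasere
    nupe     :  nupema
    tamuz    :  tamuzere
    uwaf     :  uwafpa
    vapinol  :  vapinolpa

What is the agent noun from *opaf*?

The pattern is sibilance of the final sound: -ere when the stem ends in a sibilant (*bijas*, *tamuz*); -pa when the stem ends in a non-sibilant consonant (*uwaf*, *vapinol*); -ma when the stem ends in a vowel (*larisva*, *nupe*).
*opaf* — final sound /f/ (a non-sibilant consonant) → -pa → *opafpa*.

opafpa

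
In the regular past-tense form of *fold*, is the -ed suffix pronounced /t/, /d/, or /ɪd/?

The stem *fold* ends in /t/ or /d/.
The -ed suffix is realized as /ɪd/ after /t, d/; as /t/ after other voiceless consonants; and as /d/ after other voiced sounds.
So -ed on *fold* is pronounced /ɪd/.

/ɪd/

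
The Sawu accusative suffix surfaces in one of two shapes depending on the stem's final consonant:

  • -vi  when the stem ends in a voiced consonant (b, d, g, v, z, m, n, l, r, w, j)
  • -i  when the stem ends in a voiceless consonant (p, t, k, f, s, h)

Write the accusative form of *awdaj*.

Since the final consonant of *awdaj* is /j/ (voiced), it takes -vi, giving *awdajvi*.

awdajvi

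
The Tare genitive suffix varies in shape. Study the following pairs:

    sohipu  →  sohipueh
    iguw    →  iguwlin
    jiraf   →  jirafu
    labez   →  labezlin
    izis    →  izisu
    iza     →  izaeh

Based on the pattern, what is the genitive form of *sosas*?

sosasu

Looking at the final sound of each stem: -u when the stem ends in a voiceless consonant (*jiraf*, *izis*); -lin when the stem ends in a voiced consonant (*iguw*, *labez*); -eh when the stem ends in a vowel (*sohipu*, *iza*).
*sosas* — final sound /s/ (a voiceless consonant) → -u → *sosasu*.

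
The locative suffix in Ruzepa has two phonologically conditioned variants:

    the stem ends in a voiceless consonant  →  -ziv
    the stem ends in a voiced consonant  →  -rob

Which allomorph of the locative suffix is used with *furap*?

-ziv

Since the final consonant of *furap* is /p/ (voiceless), it takes -ziv.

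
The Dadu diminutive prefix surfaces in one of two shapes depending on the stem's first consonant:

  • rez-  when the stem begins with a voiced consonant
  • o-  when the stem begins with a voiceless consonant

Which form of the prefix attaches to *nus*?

Since the first consonant of *nus* is /n/ (voiced), it takes rez-.

rez-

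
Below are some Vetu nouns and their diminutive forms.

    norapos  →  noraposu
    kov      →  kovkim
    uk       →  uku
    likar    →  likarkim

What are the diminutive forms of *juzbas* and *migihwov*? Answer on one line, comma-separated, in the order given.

juzbasu, migihwovkim

The suffix is conditioned by the final consonant: -u when the stem ends in a voiceless consonant (*norapos*, *uk*); -kim when the stem ends in a voiced consonant (*kov*, *likar*).
The final consonant of *juzbas* is /s/, which is voiceless, so the suffix is -u, giving *juzbasu*.
*migihwov* — final consonant /v/ (voiced) → -kim → *migihwovkim*.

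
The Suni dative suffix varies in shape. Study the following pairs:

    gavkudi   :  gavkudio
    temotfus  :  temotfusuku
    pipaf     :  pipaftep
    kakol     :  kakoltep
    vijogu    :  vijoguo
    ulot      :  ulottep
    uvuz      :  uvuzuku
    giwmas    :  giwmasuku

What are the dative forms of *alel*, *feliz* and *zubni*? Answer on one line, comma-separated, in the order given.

The suffix is conditioned by the final sound: -uku when the stem ends in a sibilant (*temotfus*, *uvuz*, *giwmas*); -tep when the stem ends in a non-sibilant consonant (*pipaf*, *kakol*, *ulot*); -o when the stem ends in a vowel (*gavkudi*, *vijogu*).
*alel* — final sound /l/ (a non-sibilant consonant) → -tep → *aleltep*.
*feliz*: final sound = /z/, a sibilant → -uku → *felizuku*.
*zubni* — final sound /i/ (a vowel) → -o → *zubnio*.

aleltep, felizuku, zubnio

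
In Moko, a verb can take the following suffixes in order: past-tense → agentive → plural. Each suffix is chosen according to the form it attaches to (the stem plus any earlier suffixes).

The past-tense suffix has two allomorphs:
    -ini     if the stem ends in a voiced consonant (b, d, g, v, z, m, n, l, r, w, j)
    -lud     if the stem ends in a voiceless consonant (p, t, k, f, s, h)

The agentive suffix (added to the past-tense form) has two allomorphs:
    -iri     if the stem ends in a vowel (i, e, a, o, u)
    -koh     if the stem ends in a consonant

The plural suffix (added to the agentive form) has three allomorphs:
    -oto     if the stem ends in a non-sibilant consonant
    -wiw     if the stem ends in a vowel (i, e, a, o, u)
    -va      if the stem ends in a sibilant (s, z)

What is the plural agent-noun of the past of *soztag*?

Since the final consonant of *soztag* is /g/ (voiced), it takes -ini, giving *soztagini*.
Since the final sound of the past-tense form *soztagini* is /i/ (a vowel), it takes -iri, giving *soztaginiiri*.
Since the final sound of the agentive form *soztaginiiri* is /i/ (a vowel), it takes -wiw, giving *soztaginiiriwiw*.

soztaginiiriwiw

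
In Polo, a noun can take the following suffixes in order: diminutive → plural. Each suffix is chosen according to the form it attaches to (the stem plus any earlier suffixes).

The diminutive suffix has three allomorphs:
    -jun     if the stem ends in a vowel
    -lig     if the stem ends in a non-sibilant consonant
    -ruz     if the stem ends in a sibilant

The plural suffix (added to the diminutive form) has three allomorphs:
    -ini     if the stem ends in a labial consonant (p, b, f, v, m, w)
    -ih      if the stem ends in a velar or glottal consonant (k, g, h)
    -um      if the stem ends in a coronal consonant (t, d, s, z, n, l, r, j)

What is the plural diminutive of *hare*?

harejunum

The final sound of *hare* is /e/, which is a vowel, so the diminutive suffix is -jun, giving *harejun*.
The final consonant of the diminutive form *harejun* is /n/, which is coronal, so the plural suffix is -um, giving *harejunum*.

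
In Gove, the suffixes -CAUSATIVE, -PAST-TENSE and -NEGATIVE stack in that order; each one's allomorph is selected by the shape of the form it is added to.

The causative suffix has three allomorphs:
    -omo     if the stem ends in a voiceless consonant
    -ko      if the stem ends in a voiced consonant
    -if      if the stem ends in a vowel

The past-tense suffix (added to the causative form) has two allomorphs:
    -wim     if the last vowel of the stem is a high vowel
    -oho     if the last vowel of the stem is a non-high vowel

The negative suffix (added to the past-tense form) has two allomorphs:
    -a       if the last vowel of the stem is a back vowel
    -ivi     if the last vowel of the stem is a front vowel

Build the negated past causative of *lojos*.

lojosomoohoa

Since the final sound of *lojos* is /s/ (a voiceless consonant), it takes -omo, giving *lojosomo*.
The last vowel of the causative form *lojosomo* is /o/, which is a non-high vowel, so the past-tense suffix is -oho, giving *lojosomooho*.
The past-tense form *lojosomooho*: last vowel = /o/, a back vowel → -a → *lojosomoohoa*.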